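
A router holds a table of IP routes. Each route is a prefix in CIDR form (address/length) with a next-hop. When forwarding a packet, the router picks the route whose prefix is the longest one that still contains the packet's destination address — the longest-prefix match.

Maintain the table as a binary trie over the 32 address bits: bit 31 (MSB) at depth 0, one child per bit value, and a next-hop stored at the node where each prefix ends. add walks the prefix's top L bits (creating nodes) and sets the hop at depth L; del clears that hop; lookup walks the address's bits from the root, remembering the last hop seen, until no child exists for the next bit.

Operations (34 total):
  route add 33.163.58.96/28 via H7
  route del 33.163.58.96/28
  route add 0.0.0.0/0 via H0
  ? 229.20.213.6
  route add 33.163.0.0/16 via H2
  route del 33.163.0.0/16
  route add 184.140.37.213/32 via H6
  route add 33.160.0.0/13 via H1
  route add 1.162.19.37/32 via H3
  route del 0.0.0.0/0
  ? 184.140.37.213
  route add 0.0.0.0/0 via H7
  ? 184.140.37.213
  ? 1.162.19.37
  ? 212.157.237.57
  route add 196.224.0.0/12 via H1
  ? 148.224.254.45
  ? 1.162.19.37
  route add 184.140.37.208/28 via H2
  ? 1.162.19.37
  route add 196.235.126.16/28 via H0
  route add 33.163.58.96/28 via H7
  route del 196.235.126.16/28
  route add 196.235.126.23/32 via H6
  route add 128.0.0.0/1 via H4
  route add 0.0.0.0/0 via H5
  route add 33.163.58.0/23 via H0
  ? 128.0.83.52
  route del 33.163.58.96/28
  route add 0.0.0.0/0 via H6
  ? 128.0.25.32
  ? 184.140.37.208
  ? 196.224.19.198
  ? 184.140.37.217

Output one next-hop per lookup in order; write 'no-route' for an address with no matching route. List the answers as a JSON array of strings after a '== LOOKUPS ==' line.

Apply in order:
  + 33.163.58.96/28 (H7) depth=28
  - 33.163.58.96/28 clear@28
  + 0.0.0.0/0 (H0) depth=0
  lookup 229.20.213.6: bits ε walk d0:H0 -> H0
  + 33.163.0.0/16 (H2) depth=16
  - 33.163.0.0/16 clear@16
  + 184.140.37.213/32 (H6) depth=32
  + 33.160.0.0/13 (H1) depth=13
  + 1.162.19.37/32 (H3) depth=32
  - 0.0.0.0/0 clear@0
  lookup 184.140.37.213: bits 10111000100011000010010111010101 walk d0:-→d1:-→d2:-→d3:-→d4:-→d5:-→d6:-→d7:-→d8:-→d9:-→d10:-→d11:-→d12:-→d13:-→d14:-→d15:-→d16:-→d17:-→d18:-→d19:-→d20:-→d21:-→d22:-→d23:-→d24:-→d25:-→d26:-→d27:-→d28:-→d29:-→d30:-→d31:-→d32:H6 -> H6
  + 0.0.0.0/0 (H7) depth=0
  lookup 184.140.37.213: bits 10111000100011000010010111010101 walk d0:H7→d1:-→d2:-→d3:-→d4:-→d5:-→d6:-→d7:-→d8:-→d9:-→d10:-→d11:-→d12:-→d13:-→d14:-→d15:-→d16:-→d17:-→d18:-→d19:-→d20:-→d21:-→d22:-→d23:-→d24:-→d25:-→d26:-→d27:-→d28:-→d29:-→d30:-→d31:-→d32:H6 -> H6
  lookup 1.162.19.37: bits 00000001101000100001001100100101 walk d0:H7→d1:-→d2:-→d3:-→d4:-→d5:-→d6:-→d7:-→d8:-→d9:-→d10:-→d11:-→d12:-→d13:-→d14:-→d15:-→d16:-→d17:-→d18:-→d19:-→d20:-→d21:-→d22:-→d23:-→d24:-→d25:-→d26:-→d27:-→d28:-→d29:-→d30:-→d31:-→d32:H3 -> H3
  lookup 212.157.237.57: bits 1 walk d0:H7→d1:- -> H7
  + 196.224.0.0/12 (H1) depth=12
  lookup 148.224.254.45: bits 10 walk d0:H7→d1:-→d2:- -> H7
  lookup 1.162.19.37: bits 00000001101000100001001100100101 walk d0:H7→d1:-→d2:-→d3:-→d4:-→d5:-→d6:-→d7:-→d8:-→d9:-→d10:-→d11:-→d12:-→d13:-→d14:-→d15:-→d16:-→d17:-→d18:-→d19:-→d20:-→d21:-→d22:-→d23:-→d24:-→d25:-→d26:-→d27:-→d28:-→d29:-→d30:-→d31:-→d32:H3 -> H3
  + 184.140.37.208/28 (H2) depth=28
  lookup 1.162.19.37: bits 00000001101000100001001100100101 walk d0:H7→d1:-→d2:-→d3:-→d4:-→d5:-→d6:-→d7:-→d8:-→d9:-→d10:-→d11:-→d12:-→d13:-→d14:-→d15:-→d16:-→d17:-→d18:-→d19:-→d20:-→d21:-→d22:-→d23:-→d24:-→d25:-→d26:-→d27:-→d28:-→d29:-→d30:-→d31:-→d32:H3 -> H3
  + 196.235.126.16/28 (H0) depth=28
  + 33.163.58.96/28 (H7) depth=28
  - 196.235.126.16/28 clear@28
  + 196.235.126.23/32 (H6) depth=32
  + 128.0.0.0/1 (H4) depth=1
  + 0.0.0.0/0 (H5) depth=0
  + 33.163.58.0/23 (H0) depth=23
  lookup 128.0.83.52: bits 10 walk d0:H5→d1:H4→d2:- -> H4
  - 33.163.58.96/28 clear@28
  + 0.0.0.0/0 (H6) depth=0
  lookup 128.0.25.32: bits 10 walk d0:H6→d1:H4→d2:- -> H4
  lookup 184.140.37.208: bits 10111000100011000010010111010 walk d0:H6→d1:H4→d2:-→d3:-→d4:-→d5:-→d6:-→d7:-→d8:-→d9:-→d10:-→d11:-→d12:-→d13:-→d14:-→d15:-→d16:-→d17:-→d18:-→d19:-→d20:-→d21:-→d22:-→d23:-→d24:-→d25:-→d26:-→d27:-→d28:H2→d29:- -> H2
  lookup 196.224.19.198: bits 110001001110 walk d0:H6→d1:H4→d2:-→d3:-→d4:-→d5:-→d6:-→d7:-→d8:-→d9:-→d10:-→d11:-→d12:H1 -> H1
  lookup 184.140.37.217: bits 1011100010001100001001011101 walk d0:H6→d1:H4→d2:-→d3:-→d4:-→d5:-→d6:-→d7:-→d8:-→d9:-→d10:-→d11:-→d12:-→d13:-→d14:-→d15:-→d16:-→d17:-→d18:-→d19:-→d20:-→d21:-→d22:-→d23:-→d24:-→d25:-→d26:-→d27:-→d28:H2 -> H2

== LOOKUPS ==
["H0","H6","H6","H3","H7","H7","H3","H3","H4","H4","H2","H1","H2"]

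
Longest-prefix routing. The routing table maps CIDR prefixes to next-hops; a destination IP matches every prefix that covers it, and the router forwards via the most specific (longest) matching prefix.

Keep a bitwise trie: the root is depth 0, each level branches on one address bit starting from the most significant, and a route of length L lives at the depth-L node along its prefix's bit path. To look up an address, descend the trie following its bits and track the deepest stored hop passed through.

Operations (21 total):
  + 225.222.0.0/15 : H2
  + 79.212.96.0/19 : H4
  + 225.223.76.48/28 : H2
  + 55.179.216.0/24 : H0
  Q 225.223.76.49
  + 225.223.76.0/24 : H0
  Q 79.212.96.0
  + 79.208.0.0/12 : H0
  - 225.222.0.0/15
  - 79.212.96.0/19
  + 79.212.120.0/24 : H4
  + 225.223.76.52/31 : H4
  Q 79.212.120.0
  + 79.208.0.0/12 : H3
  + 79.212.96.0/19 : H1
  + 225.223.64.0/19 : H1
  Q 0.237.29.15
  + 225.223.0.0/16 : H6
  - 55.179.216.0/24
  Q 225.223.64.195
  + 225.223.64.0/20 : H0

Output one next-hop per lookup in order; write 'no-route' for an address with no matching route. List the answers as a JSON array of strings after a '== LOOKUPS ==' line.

Apply in order:
  add 225.222.0.0/15 -> H2 at depth 15
  add 79.212.96.0/19 -> H4 at depth 19
  add 225.223.76.48/28 -> H2 at depth 28
  add 55.179.216.0/24 -> H0 at depth 24
  ? 225.223.76.49  path d0:-→d1:-→d2:-→d3:-→d4:-→d5:-→d6:-→d7:-→d8:-→d9:-→d10:-→d11:-→d12:-→d13:-→d14:-→d15:H2→d16:-→d17:-→d18:-→d19:-→d20:-→d21:-→d22:-→d23:-→d24:-→d25:-→d26:-→d27:-→d28:H2  best=H2
  add 225.223.76.0/24 -> H0 at depth 24
  ? 79.212.96.0  path d0:-→d1:-→d2:-→d3:-→d4:-→d5:-→d6:-→d7:-→d8:-→d9:-→d10:-→d11:-→d12:-→d13:-→d14:-→d15:-→d16:-→d17:-→d18:-→d19:H4  best=H4
  add 79.208.0.0/12 -> H0 at depth 12
  - 225.222.0.0/15 clear@15
  - 79.212.96.0/19 clear@19
  add 79.212.120.0/24 -> H4 at depth 24
  add 225.223.76.52/31 -> H4 at depth 31
  ? 79.212.120.0  path d0:-→d1:-→d2:-→d3:-→d4:-→d5:-→d6:-→d7:-→d8:-→d9:-→d10:-→d11:-→d12:H0→d13:-→d14:-→d15:-→d16:-→d17:-→d18:-→d19:-→d20:-→d21:-→d22:-→d23:-→d24:H4  best=H4
  add 79.208.0.0/12 -> H3 at depth 12
  add 79.212.96.0/19 -> H1 at depth 19
  add 225.223.64.0/19 -> H1 at depth 19
  ? 0.237.29.15  path d0:-→d1:-→d2:-  best=no-route
  add 225.223.0.0/16 -> H6 at depth 16
  - 55.179.216.0/24 clear@24
  ? 225.223.64.195  path d0:-→d1:-→d2:-→d3:-→d4:-→d5:-→d6:-→d7:-→d8:-→d9:-→d10:-→d11:-→d12:-→d13:-→d14:-→d15:-→d16:H6→d17:-→d18:-→d19:H1→d20:-  best=H1
  add 225.223.64.0/20 -> H0 at depth 20

== LOOKUPS ==
["H2","H4","H4","no-route","H1"]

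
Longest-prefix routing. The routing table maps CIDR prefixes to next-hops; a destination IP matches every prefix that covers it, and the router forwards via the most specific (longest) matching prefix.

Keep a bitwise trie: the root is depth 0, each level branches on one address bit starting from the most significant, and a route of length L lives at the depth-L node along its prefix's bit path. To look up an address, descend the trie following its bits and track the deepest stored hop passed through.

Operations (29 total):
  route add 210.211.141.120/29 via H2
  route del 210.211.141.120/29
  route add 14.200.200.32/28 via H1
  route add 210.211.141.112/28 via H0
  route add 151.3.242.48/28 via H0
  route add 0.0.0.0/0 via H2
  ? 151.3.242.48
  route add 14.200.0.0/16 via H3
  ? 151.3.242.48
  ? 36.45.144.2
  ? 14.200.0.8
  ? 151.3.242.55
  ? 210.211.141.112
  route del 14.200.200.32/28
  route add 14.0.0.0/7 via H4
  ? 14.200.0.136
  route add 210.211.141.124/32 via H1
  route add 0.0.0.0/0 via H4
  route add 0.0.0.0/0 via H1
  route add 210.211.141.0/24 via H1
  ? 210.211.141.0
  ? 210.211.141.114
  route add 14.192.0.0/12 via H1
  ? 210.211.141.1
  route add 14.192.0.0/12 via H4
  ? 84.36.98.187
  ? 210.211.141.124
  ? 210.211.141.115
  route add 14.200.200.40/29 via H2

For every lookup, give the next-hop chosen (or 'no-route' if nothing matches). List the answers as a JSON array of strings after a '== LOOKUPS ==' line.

Trace:
  add 210.211.141.120/29 -> H2 at depth 29
  del 210.211.141.120/29 (clear depth 29)
  add 14.200.200.32/28 -> H1 at depth 28
  add 210.211.141.112/28 -> H0 at depth 28
  add 151.3.242.48/28 -> H0 at depth 28
  add 0.0.0.0/0 -> H2 at depth 0
  ? 151.3.242.48  path d0:H2→d1:-→d2:-→d3:-→d4:-→d5:-→d6:-→d7:-→d8:-→d9:-→d10:-→d11:-→d12:-→d13:-→d14:-→d15:-→d16:-→d17:-→d18:-→d19:-→d20:-→d21:-→d22:-→d23:-→d24:-→d25:-→d26:-→d27:-→d28:H0  best=H0
  add 14.200.0.0/16 -> H3 at depth 16
  ? 151.3.242.48  path d0:H2→d1:-→d2:-→d3:-→d4:-→d5:-→d6:-→d7:-→d8:-→d9:-→d10:-→d11:-→d12:-→d13:-→d14:-→d15:-→d16:-→d17:-→d18:-→d19:-→d20:-→d21:-→d22:-→d23:-→d24:-→d25:-→d26:-→d27:-→d28:H0  best=H0
  ? 36.45.144.2  path d0:H2→d1:-→d2:-  best=H2
  ? 14.200.0.8  path d0:H2→d1:-→d2:-→d3:-→d4:-→d5:-→d6:-→d7:-→d8:-→d9:-→d10:-→d11:-→d12:-→d13:-→d14:-→d15:-→d16:H3  best=H3
  ? 151.3.242.55  path d0:H2→d1:-→d2:-→d3:-→d4:-→d5:-→d6:-→d7:-→d8:-→d9:-→d10:-→d11:-→d12:-→d13:-→d14:-→d15:-→d16:-→d17:-→d18:-→d19:-→d20:-→d21:-→d22:-→d23:-→d24:-→d25:-→d26:-→d27:-→d28:H0  best=H0
  ? 210.211.141.112  path d0:H2→d1:-→d2:-→d3:-→d4:-→d5:-→d6:-→d7:-→d8:-→d9:-→d10:-→d11:-→d12:-→d13:-→d14:-→d15:-→d16:-→d17:-→d18:-→d19:-→d20:-→d21:-→d22:-→d23:-→d24:-→d25:-→d26:-→d27:-→d28:H0  best=H0
  del 14.200.200.32/28 (clear depth 28)
  add 14.0.0.0/7 -> H4 at depth 7
  ? 14.200.0.136  path d0:H2→d1:-→d2:-→d3:-→d4:-→d5:-→d6:-→d7:H4→d8:-→d9:-→d10:-→d11:-→d12:-→d13:-→d14:-→d15:-→d16:H3  best=H3
  add 210.211.141.124/32 -> H1 at depth 32
  add 0.0.0.0/0 -> H4 at depth 0
  add 0.0.0.0/0 -> H1 at depth 0
  add 210.211.141.0/24 -> H1 at depth 24
  ? 210.211.141.0  path d0:H1→d1:-→d2:-→d3:-→d4:-→d5:-→d6:-→d7:-→d8:-→d9:-→d10:-→d11:-→d12:-→d13:-→d14:-→d15:-→d16:-→d17:-→d18:-→d19:-→d20:-→d21:-→d22:-→d23:-→d24:H1→d25:-  best=H1
  ? 210.211.141.114  path d0:H1→d1:-→d2:-→d3:-→d4:-→d5:-→d6:-→d7:-→d8:-→d9:-→d10:-→d11:-→d12:-→d13:-→d14:-→d15:-→d16:-→d17:-→d18:-→d19:-→d20:-→d21:-→d22:-→d23:-→d24:H1→d25:-→d26:-→d27:-→d28:H0  best=H0
  add 14.192.0.0/12 -> H1 at depth 12
  ? 210.211.141.1  path d0:H1→d1:-→d2:-→d3:-→d4:-→d5:-→d6:-→d7:-→d8:-→d9:-→d10:-→d11:-→d12:-→d13:-→d14:-→d15:-→d16:-→d17:-→d18:-→d19:-→d20:-→d21:-→d22:-→d23:-→d24:H1→d25:-  best=H1
  add 14.192.0.0/12 -> H4 at depth 12
  ? 84.36.98.187  path d0:H1→d1:-  best=H1
  ? 210.211.141.124  path d0:H1→d1:-→d2:-→d3:-→d4:-→d5:-→d6:-→d7:-→d8:-→d9:-→d10:-→d11:-→d12:-→d13:-→d14:-→d15:-→d16:-→d17:-→d18:-→d19:-→d20:-→d21:-→d22:-→d23:-→d24:H1→d25:-→d26:-→d27:-→d28:H0→d29:-→d30:-→d31:-→d32:H1  best=H1
  ? 210.211.141.115  path d0:H1→d1:-→d2:-→d3:-→d4:-→d5:-→d6:-→d7:-→d8:-→d9:-→d10:-→d11:-→d12:-→d13:-→d14:-→d15:-→d16:-→d17:-→d18:-→d19:-→d20:-→d21:-→d22:-→d23:-→d24:H1→d25:-→d26:-→d27:-→d28:H0  best=H0
  add 14.200.200.40/29 -> H2 at depth 29

== LOOKUPS ==
["H0","H0","H2","H3","H0","H0","H3","H1","H0","H1","H1","H1","H0"]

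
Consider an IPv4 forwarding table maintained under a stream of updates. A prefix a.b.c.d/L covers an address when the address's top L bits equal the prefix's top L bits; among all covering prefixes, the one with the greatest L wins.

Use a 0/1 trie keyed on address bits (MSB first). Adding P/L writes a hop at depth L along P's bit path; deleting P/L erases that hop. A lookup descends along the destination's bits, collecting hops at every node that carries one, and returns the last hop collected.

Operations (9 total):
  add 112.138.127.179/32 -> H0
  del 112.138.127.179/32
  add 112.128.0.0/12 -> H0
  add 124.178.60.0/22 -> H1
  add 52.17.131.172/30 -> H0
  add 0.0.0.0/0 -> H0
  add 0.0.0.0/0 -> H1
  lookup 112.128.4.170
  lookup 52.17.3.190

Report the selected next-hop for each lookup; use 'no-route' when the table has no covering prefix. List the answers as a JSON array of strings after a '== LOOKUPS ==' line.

Process each operation:
  add 112.138.127.179/32 -> H0 at depth 32
  del 112.138.127.179/32 (clear depth 32)
  add 112.128.0.0/12 -> H0 at depth 12
  add 124.178.60.0/22 -> H1 at depth 22
  add 52.17.131.172/30 -> H0 at depth 30
  add 0.0.0.0/0 -> H0 at depth 0
  add 0.0.0.0/0 -> H1 at depth 0
  Q 112.128.4.170: descend 011100001000 ; hops seen [H1,H0] ; pick H0
  Q 52.17.3.190: descend 0011010000010001 ; hops seen [H1] ; pick H1

== LOOKUPS ==
["H0","H1"]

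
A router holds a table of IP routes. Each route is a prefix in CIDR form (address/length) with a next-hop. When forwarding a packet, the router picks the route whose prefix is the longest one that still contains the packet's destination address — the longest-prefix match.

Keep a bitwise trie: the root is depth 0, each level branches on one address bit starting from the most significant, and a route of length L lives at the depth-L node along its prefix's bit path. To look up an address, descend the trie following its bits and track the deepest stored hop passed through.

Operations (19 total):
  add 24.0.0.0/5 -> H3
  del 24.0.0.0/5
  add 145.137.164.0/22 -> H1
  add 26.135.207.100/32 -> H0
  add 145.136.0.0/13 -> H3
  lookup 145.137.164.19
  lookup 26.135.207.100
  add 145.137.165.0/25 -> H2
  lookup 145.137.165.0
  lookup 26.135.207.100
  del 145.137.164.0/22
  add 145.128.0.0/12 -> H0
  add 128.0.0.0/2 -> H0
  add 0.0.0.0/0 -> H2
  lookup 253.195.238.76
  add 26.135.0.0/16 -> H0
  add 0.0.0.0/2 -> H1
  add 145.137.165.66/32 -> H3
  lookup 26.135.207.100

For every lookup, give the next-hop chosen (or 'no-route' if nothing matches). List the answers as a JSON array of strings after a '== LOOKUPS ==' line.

Process each operation:
  + 24.0.0.0/5 (H3) depth=5
  del 24.0.0.0/5 (clear depth 5)
  + 145.137.164.0/22 (H1) depth=22
  + 26.135.207.100/32 (H0) depth=32
  + 145.136.0.0/13 (H3) depth=13
  ? 145.137.164.19  path d0:-→d1:-→d2:-→d3:-→d4:-→d5:-→d6:-→d7:-→d8:-→d9:-→d10:-→d11:-→d12:-→d13:H3→d14:-→d15:-→d16:-→d17:-→d18:-→d19:-→d20:-→d21:-→d22:H1  best=H1
  ? 26.135.207.100  path d0:-→d1:-→d2:-→d3:-→d4:-→d5:-→d6:-→d7:-→d8:-→d9:-→d10:-→d11:-→d12:-→d13:-→d14:-→d15:-→d16:-→d17:-→d18:-→d19:-→d20:-→d21:-→d22:-→d23:-→d24:-→d25:-→d26:-→d27:-→d28:-→d29:-→d30:-→d31:-→d32:H0  best=H0
  + 145.137.165.0/25 (H2) depth=25
  ? 145.137.165.0  path d0:-→d1:-→d2:-→d3:-→d4:-→d5:-→d6:-→d7:-→d8:-→d9:-→d10:-→d11:-→d12:-→d13:H3→d14:-→d15:-→d16:-→d17:-→d18:-→d19:-→d20:-→d21:-→d22:H1→d23:-→d24:-→d25:H2  best=H2
  ? 26.135.207.100  path d0:-→d1:-→d2:-→d3:-→d4:-→d5:-→d6:-→d7:-→d8:-→d9:-→d10:-→d11:-→d12:-→d13:-→d14:-→d15:-→d16:-→d17:-→d18:-→d19:-→d20:-→d21:-→d22:-→d23:-→d24:-→d25:-→d26:-→d27:-→d28:-→d29:-→d30:-→d31:-→d32:H0  best=H0
  del 145.137.164.0/22 (clear depth 22)
  + 145.128.0.0/12 (H0) depth=12
  + 128.0.0.0/2 (H0) depth=2
  + 0.0.0.0/0 (H2) depth=0
  ? 253.195.238.76  path d0:H2→d1:-  best=H2
  + 26.135.0.0/16 (H0) depth=16
  + 0.0.0.0/2 (H1) depth=2
  + 145.137.165.66/32 (H3) depth=32
  ? 26.135.207.100  path d0:H2→d1:-→d2:H1→d3:-→d4:-→d5:-→d6:-→d7:-→d8:-→d9:-→d10:-→d11:-→d12:-→d13:-→d14:-→d15:-→d16:H0→d17:-→d18:-→d19:-→d20:-→d21:-→d22:-→d23:-→d24:-→d25:-→d26:-→d27:-→d28:-→d29:-→d30:-→d31:-→d32:H0  best=H0

== LOOKUPS ==
["H1","H0","H2","H0","H2","H0"]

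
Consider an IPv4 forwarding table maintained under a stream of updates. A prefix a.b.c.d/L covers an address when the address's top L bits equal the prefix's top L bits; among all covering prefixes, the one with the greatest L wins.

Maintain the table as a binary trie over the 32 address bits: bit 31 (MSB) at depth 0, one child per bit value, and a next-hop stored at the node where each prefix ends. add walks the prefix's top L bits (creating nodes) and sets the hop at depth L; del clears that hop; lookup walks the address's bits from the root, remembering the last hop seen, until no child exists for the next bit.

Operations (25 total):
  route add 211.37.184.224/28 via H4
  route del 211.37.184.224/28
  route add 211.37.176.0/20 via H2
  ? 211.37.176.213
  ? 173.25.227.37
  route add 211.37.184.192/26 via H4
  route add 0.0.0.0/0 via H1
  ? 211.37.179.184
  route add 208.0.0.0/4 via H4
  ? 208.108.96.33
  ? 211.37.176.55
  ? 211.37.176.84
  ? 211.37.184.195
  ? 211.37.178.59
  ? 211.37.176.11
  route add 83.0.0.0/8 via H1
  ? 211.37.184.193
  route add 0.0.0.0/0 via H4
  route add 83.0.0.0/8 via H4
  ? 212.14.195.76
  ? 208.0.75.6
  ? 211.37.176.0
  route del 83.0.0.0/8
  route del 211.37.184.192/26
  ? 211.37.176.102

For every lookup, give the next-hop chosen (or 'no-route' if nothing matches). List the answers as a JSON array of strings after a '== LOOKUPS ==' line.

Trace:
  add 211.37.184.224/28 -> H4 at depth 28
  del 211.37.184.224/28 (clear depth 28)
  add 211.37.176.0/20 -> H2 at depth 20
  ? 211.37.176.213  path d0:-→d1:-→d2:-→d3:-→d4:-→d5:-→d6:-→d7:-→d8:-→d9:-→d10:-→d11:-→d12:-→d13:-→d14:-→d15:-→d16:-→d17:-→d18:-→d19:-→d20:H2  best=H2
  ? 173.25.227.37  path d0:-→d1:-  best=no-route
  add 211.37.184.192/26 -> H4 at depth 26
  add 0.0.0.0/0 -> H1 at depth 0
  ? 211.37.179.184  path d0:H1→d1:-→d2:-→d3:-→d4:-→d5:-→d6:-→d7:-→d8:-→d9:-→d10:-→d11:-→d12:-→d13:-→d14:-→d15:-→d16:-→d17:-→d18:-→d19:-→d20:H2  best=H2
  add 208.0.0.0/4 -> H4 at depth 4
  ? 208.108.96.33  path d0:H1→d1:-→d2:-→d3:-→d4:H4→d5:-→d6:-  best=H4
  ? 211.37.176.55  path d0:H1→d1:-→d2:-→d3:-→d4:H4→d5:-→d6:-→d7:-→d8:-→d9:-→d10:-→d11:-→d12:-→d13:-→d14:-→d15:-→d16:-→d17:-→d18:-→d19:-→d20:H2  best=H2
  ? 211.37.176.84  path d0:H1→d1:-→d2:-→d3:-→d4:H4→d5:-→d6:-→d7:-→d8:-→d9:-→d10:-→d11:-→d12:-→d13:-→d14:-→d15:-→d16:-→d17:-→d18:-→d19:-→d20:H2  best=H2
  ? 211.37.184.195  path d0:H1→d1:-→d2:-→d3:-→d4:H4→d5:-→d6:-→d7:-→d8:-→d9:-→d10:-→d11:-→d12:-→d13:-→d14:-→d15:-→d16:-→d17:-→d18:-→d19:-→d20:H2→d21:-→d22:-→d23:-→d24:-→d25:-→d26:H4  best=H4
  ? 211.37.178.59  path d0:H1→d1:-→d2:-→d3:-→d4:H4→d5:-→d6:-→d7:-→d8:-→d9:-→d10:-→d11:-→d12:-→d13:-→d14:-→d15:-→d16:-→d17:-→d18:-→d19:-→d20:H2  best=H2
  ? 211.37.176.11  path d0:H1→d1:-→d2:-→d3:-→d4:H4→d5:-→d6:-→d7:-→d8:-→d9:-→d10:-→d11:-→d12:-→d13:-→d14:-→d15:-→d16:-→d17:-→d18:-→d19:-→d20:H2  best=H2
  add 83.0.0.0/8 -> H1 at depth 8
  ? 211.37.184.193  path d0:H1→d1:-→d2:-→d3:-→d4:H4→d5:-→d6:-→d7:-→d8:-→d9:-→d10:-→d11:-→d12:-→d13:-→d14:-→d15:-→d16:-→d17:-→d18:-→d19:-→d20:H2→d21:-→d22:-→d23:-→d24:-→d25:-→d26:H4  best=H4
  add 0.0.0.0/0 -> H4 at depth 0
  add 83.0.0.0/8 -> H4 at depth 8
  ? 212.14.195.76  path d0:H4→d1:-→d2:-→d3:-→d4:H4→d5:-  best=H4
  ? 208.0.75.6  path d0:H4→d1:-→d2:-→d3:-→d4:H4→d5:-→d6:-  best=H4
  ? 211.37.176.0  path d0:H4→d1:-→d2:-→d3:-→d4:H4→d5:-→d6:-→d7:-→d8:-→d9:-→d10:-→d11:-→d12:-→d13:-→d14:-→d15:-→d16:-→d17:-→d18:-→d19:-→d20:H2  best=H2
  del 83.0.0.0/8 (clear depth 8)
  del 211.37.184.192/26 (clear depth 26)
  ? 211.37.176.102  path d0:H4→d1:-→d2:-→d3:-→d4:H4→d5:-→d6:-→d7:-→d8:-→d9:-→d10:-→d11:-→d12:-→d13:-→d14:-→d15:-→d16:-→d17:-→d18:-→d19:-→d20:H2  best=H2

== LOOKUPS ==
["H2","no-route","H2","H4","H2","H2","H4","H2","H2","H4","H4","H4","H2","H2"]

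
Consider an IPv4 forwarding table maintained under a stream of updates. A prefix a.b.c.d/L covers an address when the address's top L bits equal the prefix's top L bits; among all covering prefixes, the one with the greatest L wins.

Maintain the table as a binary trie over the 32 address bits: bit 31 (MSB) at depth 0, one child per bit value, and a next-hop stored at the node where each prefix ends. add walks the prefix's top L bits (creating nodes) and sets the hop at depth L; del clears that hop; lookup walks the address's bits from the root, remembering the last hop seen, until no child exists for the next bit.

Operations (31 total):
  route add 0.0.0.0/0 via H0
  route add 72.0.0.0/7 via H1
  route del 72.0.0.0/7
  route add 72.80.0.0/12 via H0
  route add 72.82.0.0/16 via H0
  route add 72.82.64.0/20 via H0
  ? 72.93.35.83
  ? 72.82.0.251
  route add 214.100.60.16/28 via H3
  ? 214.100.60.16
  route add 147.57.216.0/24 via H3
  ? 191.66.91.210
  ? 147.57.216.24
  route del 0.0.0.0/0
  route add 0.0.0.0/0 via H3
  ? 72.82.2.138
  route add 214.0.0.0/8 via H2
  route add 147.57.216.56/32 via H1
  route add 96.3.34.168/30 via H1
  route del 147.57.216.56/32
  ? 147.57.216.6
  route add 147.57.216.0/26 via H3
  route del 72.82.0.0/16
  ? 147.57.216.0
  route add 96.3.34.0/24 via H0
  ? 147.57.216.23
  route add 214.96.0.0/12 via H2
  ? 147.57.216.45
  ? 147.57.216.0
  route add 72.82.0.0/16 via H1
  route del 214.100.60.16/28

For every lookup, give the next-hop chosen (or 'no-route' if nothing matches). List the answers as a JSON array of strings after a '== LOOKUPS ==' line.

Apply in order:
  + 0.0.0.0/0 (H0) depth=0
  + 72.0.0.0/7 (H1) depth=7
  - 72.0.0.0/7 clear@7
  + 72.80.0.0/12 (H0) depth=12
  + 72.82.0.0/16 (H0) depth=16
  + 72.82.64.0/20 (H0) depth=20
  lookup 72.93.35.83: bits 010010000101 walk d0:H0→d1:-→d2:-→d3:-→d4:-→d5:-→d6:-→d7:-→d8:-→d9:-→d10:-→d11:-→d12:H0 -> H0
  lookup 72.82.0.251: bits 01001000010100100 walk d0:H0→d1:-→d2:-→d3:-→d4:-→d5:-→d6:-→d7:-→d8:-→d9:-→d10:-→d11:-→d12:H0→d13:-→d14:-→d15:-→d16:H0→d17:- -> H0
  + 214.100.60.16/28 (H3) depth=28
  lookup 214.100.60.16: bits 1101011001100100001111000001 walk d0:H0→d1:-→d2:-→d3:-→d4:-→d5:-→d6:-→d7:-→d8:-→d9:-→d10:-→d11:-→d12:-→d13:-→d14:-→d15:-→d16:-→d17:-→d18:-→d19:-→d20:-→d21:-→d22:-→d23:-→d24:-→d25:-→d26:-→d27:-→d28:H3 -> H3
  + 147.57.216.0/24 (H3) depth=24
  lookup 191.66.91.210: bits 10 walk d0:H0→d1:-→d2:- -> H0
  lookup 147.57.216.24: bits 100100110011100111011000 walk d0:H0→d1:-→d2:-→d3:-→d4:-→d5:-→d6:-→d7:-→d8:-→d9:-→d10:-→d11:-→d12:-→d13:-→d14:-→d15:-→d16:-→d17:-→d18:-→d19:-→d20:-→d21:-→d22:-→d23:-→d24:H3 -> H3
  - 0.0.0.0/0 clear@0
  + 0.0.0.0/0 (H3) depth=0
  lookup 72.82.2.138: bits 01001000010100100 walk d0:H3→d1:-→d2:-→d3:-→d4:-→d5:-→d6:-→d7:-→d8:-→d9:-→d10:-→d11:-→d12:H0→d13:-→d14:-→d15:-→d16:H0→d17:- -> H0
  + 214.0.0.0/8 (H2) depth=8
  + 147.57.216.56/32 (H1) depth=32
  + 96.3.34.168/30 (H1) depth=30
  - 147.57.216.56/32 clear@32
  lookup 147.57.216.6: bits 10010011001110011101100000 walk d0:H3→d1:-→d2:-→d3:-→d4:-→d5:-→d6:-→d7:-→d8:-→d9:-→d10:-→d11:-→d12:-→d13:-→d14:-→d15:-→d16:-→d17:-→d18:-→d19:-→d20:-→d21:-→d22:-→d23:-→d24:H3→d25:-→d26:- -> H3
  + 147.57.216.0/26 (H3) depth=26
  - 72.82.0.0/16 clear@16
  lookup 147.57.216.0: bits 10010011001110011101100000 walk d0:H3→d1:-→d2:-→d3:-→d4:-→d5:-→d6:-→d7:-→d8:-→d9:-→d10:-→d11:-→d12:-→d13:-→d14:-→d15:-→d16:-→d17:-→d18:-→d19:-→d20:-→d21:-→d22:-→d23:-→d24:H3→d25:-→d26:H3 -> H3
  + 96.3.34.0/24 (H0) depth=24
  lookup 147.57.216.23: bits 10010011001110011101100000 walk d0:H3→d1:-→d2:-→d3:-→d4:-→d5:-→d6:-→d7:-→d8:-→d9:-→d10:-→d11:-→d12:-→d13:-→d14:-→d15:-→d16:-→d17:-→d18:-→d19:-→d20:-→d21:-→d22:-→d23:-→d24:H3→d25:-→d26:H3 -> H3
  + 214.96.0.0/12 (H2) depth=12
  lookup 147.57.216.45: bits 100100110011100111011000001 walk d0:H3→d1:-→d2:-→d3:-→d4:-→d5:-→d6:-→d7:-→d8:-→d9:-→d10:-→d11:-→d12:-→d13:-→d14:-→d15:-→d16:-→d17:-→d18:-→d19:-→d20:-→d21:-→d22:-→d23:-→d24:H3→d25:-→d26:H3→d27:- -> H3
  lookup 147.57.216.0: bits 10010011001110011101100000 walk d0:H3→d1:-→d2:-→d3:-→d4:-→d5:-→d6:-→d7:-→d8:-→d9:-→d10:-→d11:-→d12:-→d13:-→d14:-→d15:-→d16:-→d17:-→d18:-→d19:-→d20:-→d21:-→d22:-→d23:-→d24:H3→d25:-→d26:H3 -> H3
  + 72.82.0.0/16 (H1) depth=16
  - 214.100.60.16/28 clear@28

== LOOKUPS ==
["H0","H0","H3","H0","H3","H0","H3","H3","H3","H3","H3"]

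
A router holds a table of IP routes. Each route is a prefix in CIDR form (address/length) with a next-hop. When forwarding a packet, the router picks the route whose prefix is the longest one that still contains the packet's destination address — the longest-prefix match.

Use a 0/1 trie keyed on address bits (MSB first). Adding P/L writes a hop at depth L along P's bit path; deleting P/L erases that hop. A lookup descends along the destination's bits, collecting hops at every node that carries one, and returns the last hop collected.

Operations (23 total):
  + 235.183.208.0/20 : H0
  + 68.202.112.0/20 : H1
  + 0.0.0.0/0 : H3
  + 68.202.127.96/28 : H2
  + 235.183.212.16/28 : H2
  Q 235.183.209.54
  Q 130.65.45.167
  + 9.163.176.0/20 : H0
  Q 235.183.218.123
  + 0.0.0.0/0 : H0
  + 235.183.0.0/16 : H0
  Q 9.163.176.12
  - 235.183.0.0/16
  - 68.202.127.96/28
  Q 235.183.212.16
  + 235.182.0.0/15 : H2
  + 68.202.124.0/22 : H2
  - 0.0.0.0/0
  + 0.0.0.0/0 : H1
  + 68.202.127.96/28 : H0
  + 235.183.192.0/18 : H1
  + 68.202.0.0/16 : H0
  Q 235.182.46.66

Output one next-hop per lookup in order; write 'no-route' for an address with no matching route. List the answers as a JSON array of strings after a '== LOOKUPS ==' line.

Apply in order:
  + 235.183.208.0/20 (H0) depth=20
  + 68.202.112.0/20 (H1) depth=20
  + 0.0.0.0/0 (H3) depth=0
  + 68.202.127.96/28 (H2) depth=28
  + 235.183.212.16/28 (H2) depth=28
  lookup 235.183.209.54: bits 111010111011011111010 walk d0:H3→d1:-→d2:-→d3:-→d4:-→d5:-→d6:-→d7:-→d8:-→d9:-→d10:-→d11:-→d12:-→d13:-→d14:-→d15:-→d16:-→d17:-→d18:-→d19:-→d20:H0→d21:- -> H0
  lookup 130.65.45.167: bits 1 walk d0:H3→d1:- -> H3
  + 9.163.176.0/20 (H0) depth=20
  lookup 235.183.218.123: bits 11101011101101111101 walk d0:H3→d1:-→d2:-→d3:-→d4:-→d5:-→d6:-→d7:-→d8:-→d9:-→d10:-→d11:-→d12:-→d13:-→d14:-→d15:-→d16:-→d17:-→d18:-→d19:-→d20:H0 -> H0
  + 0.0.0.0/0 (H0) depth=0
  + 235.183.0.0/16 (H0) depth=16
  lookup 9.163.176.12: bits 00001001101000111011 walk d0:H0→d1:-→d2:-→d3:-→d4:-→d5:-→d6:-→d7:-→d8:-→d9:-→d10:-→d11:-→d12:-→d13:-→d14:-→d15:-→d16:-→d17:-→d18:-→d19:-→d20:H0 -> H0
  - 235.183.0.0/16 clear@16
  - 68.202.127.96/28 clear@28
  lookup 235.183.212.16: bits 1110101110110111110101000001 walk d0:H0→d1:-→d2:-→d3:-→d4:-→d5:-→d6:-→d7:-→d8:-→d9:-→d10:-→d11:-→d12:-→d13:-→d14:-→d15:-→d16:-→d17:-→d18:-→d19:-→d20:H0→d21:-→d22:-→d23:-→d24:-→d25:-→d26:-→d27:-→d28:H2 -> H2
  + 235.182.0.0/15 (H2) depth=15
  + 68.202.124.0/22 (H2) depth=22
  - 0.0.0.0/0 clear@0
  + 0.0.0.0/0 (H1) depth=0
  + 68.202.127.96/28 (H0) depth=28
  + 235.183.192.0/18 (H1) depth=18
  + 68.202.0.0/16 (H0) depth=16
  lookup 235.182.46.66: bits 111010111011011 walk d0:H1→d1:-→d2:-→d3:-→d4:-→d5:-→d6:-→d7:-→d8:-→d9:-→d10:-→d11:-→d12:-→d13:-→d14:-→d15:H2 -> H2

== LOOKUPS ==
["H0","H3","H0","H0","H2","H2"]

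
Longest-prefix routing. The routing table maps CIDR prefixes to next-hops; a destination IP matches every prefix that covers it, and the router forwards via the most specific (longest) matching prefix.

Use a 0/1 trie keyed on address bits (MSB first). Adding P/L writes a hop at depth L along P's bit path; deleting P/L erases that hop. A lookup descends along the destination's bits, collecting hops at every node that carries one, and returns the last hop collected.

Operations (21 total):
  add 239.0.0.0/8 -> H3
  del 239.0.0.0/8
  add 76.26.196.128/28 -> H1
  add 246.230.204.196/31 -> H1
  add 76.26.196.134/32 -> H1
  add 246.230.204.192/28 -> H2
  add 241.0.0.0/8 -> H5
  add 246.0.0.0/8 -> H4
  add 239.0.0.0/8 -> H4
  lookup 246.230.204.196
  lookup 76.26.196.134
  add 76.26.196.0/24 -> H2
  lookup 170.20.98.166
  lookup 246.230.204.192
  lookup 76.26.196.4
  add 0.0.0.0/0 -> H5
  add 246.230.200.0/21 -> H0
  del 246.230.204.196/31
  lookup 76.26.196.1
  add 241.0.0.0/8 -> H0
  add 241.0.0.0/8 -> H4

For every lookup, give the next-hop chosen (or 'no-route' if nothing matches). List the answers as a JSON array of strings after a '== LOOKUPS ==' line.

Trace:
  add 239.0.0.0/8 -> H3 at depth 8
  del 239.0.0.0/8 (clear depth 8)
  add 76.26.196.128/28 -> H1 at depth 28
  add 246.230.204.196/31 -> H1 at depth 31
  add 76.26.196.134/32 -> H1 at depth 32
  add 246.230.204.192/28 -> H2 at depth 28
  add 241.0.0.0/8 -> H5 at depth 8
  add 246.0.0.0/8 -> H4 at depth 8
  add 239.0.0.0/8 -> H4 at depth 8
  Q 246.230.204.196: descend 1111011011100110110011001100010 ; hops seen [H4,H2,H1] ; pick H1
  Q 76.26.196.134: descend 01001100000110101100010010000110 ; hops seen [H1,H1] ; pick H1
  add 76.26.196.0/24 -> H2 at depth 24
  Q 170.20.98.166: descend 1 ; hops seen [∅] ; pick no-route
  Q 246.230.204.192: descend 11110110111001101100110011000 ; hops seen [H4,H2] ; pick H2
  Q 76.26.196.4: descend 010011000001101011000100 ; hops seen [H2] ; pick H2
  add 0.0.0.0/0 -> H5 at depth 0
  add 246.230.200.0/21 -> H0 at depth 21
  del 246.230.204.196/31 (clear depth 31)
  Q 76.26.196.1: descend 010011000001101011000100 ; hops seen [H5,H2] ; pick H2
  add 241.0.0.0/8 -> H0 at depth 8
  add 241.0.0.0/8 -> H4 at depth 8

== LOOKUPS ==
["H1","H1","no-route","H2","H2","H2"]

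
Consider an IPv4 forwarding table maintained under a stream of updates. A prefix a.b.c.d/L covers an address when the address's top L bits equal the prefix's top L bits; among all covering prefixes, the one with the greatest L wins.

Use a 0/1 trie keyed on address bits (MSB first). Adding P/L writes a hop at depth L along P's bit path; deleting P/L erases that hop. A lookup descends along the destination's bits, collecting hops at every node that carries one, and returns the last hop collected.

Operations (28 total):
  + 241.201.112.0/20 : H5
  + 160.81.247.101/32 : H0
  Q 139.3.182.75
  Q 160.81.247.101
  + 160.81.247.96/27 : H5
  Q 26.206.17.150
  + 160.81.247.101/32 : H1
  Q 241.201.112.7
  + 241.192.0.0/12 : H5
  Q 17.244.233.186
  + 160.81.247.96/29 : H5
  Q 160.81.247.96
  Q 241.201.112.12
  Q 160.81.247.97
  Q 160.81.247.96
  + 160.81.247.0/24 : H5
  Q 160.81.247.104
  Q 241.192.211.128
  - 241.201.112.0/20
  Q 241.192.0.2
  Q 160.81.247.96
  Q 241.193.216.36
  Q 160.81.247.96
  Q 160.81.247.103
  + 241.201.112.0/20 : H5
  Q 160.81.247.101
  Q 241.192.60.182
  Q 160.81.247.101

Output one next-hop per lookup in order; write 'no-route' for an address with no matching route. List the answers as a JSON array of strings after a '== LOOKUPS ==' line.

Apply in order:
  add 241.201.112.0/20 -> H5 at depth 20
  add 160.81.247.101/32 -> H0 at depth 32
  Q 139.3.182.75: descend 10 ; hops seen [∅] ; pick no-route
  Q 160.81.247.101: descend 10100000010100011111011101100101 ; hops seen [H0] ; pick H0
  add 160.81.247.96/27 -> H5 at depth 27
  Q 26.206.17.150: descend ε ; hops seen [∅] ; pick no-route
  add 160.81.247.101/32 -> H1 at depth 32
  Q 241.201.112.7: descend 11110001110010010111 ; hops seen [H5] ; pick H5
  add 241.192.0.0/12 -> H5 at depth 12
  Q 17.244.233.186: descend ε ; hops seen [∅] ; pick no-route
  add 160.81.247.96/29 -> H5 at depth 29
  Q 160.81.247.96: descend 10100000010100011111011101100 ; hops seen [H5,H5] ; pick H5
  Q 241.201.112.12: descend 11110001110010010111 ; hops seen [H5,H5] ; pick H5
  Q 160.81.247.97: descend 10100000010100011111011101100 ; hops seen [H5,H5] ; pick H5
  Q 160.81.247.96: descend 10100000010100011111011101100 ; hops seen [H5,H5] ; pick H5
  add 160.81.247.0/24 -> H5 at depth 24
  Q 160.81.247.104: descend 1010000001010001111101110110 ; hops seen [H5,H5] ; pick H5
  Q 241.192.211.128: descend 111100011100 ; hops seen [H5] ; pick H5
  del 241.201.112.0/20 (clear depth 20)
  Q 241.192.0.2: descend 111100011100 ; hops seen [H5] ; pick H5
  Q 160.81.247.96: descend 10100000010100011111011101100 ; hops seen [H5,H5,H5] ; pick H5
  Q 241.193.216.36: descend 111100011100 ; hops seen [H5] ; pick H5
  Q 160.81.247.96: descend 10100000010100011111011101100 ; hops seen [H5,H5,H5] ; pick H5
  Q 160.81.247.103: descend 101000000101000111110111011001 ; hops seen [H5,H5,H5] ; pick H5
  add 241.201.112.0/20 -> H5 at depth 20
  Q 160.81.247.101: descend 10100000010100011111011101100101 ; hops seen [H5,H5,H5,H1] ; pick H1
  Q 241.192.60.182: descend 111100011100 ; hops seen [H5] ; pick H5
  Q 160.81.247.101: descend 10100000010100011111011101100101 ; hops seen [H5,H5,H5,H1] ; pick H1

== LOOKUPS ==
["no-route","H0","no-route","H5","no-route","H5","H5","H5","H5","H5","H5","H5","H5","H5","H5","H5","H1","H5","H1"]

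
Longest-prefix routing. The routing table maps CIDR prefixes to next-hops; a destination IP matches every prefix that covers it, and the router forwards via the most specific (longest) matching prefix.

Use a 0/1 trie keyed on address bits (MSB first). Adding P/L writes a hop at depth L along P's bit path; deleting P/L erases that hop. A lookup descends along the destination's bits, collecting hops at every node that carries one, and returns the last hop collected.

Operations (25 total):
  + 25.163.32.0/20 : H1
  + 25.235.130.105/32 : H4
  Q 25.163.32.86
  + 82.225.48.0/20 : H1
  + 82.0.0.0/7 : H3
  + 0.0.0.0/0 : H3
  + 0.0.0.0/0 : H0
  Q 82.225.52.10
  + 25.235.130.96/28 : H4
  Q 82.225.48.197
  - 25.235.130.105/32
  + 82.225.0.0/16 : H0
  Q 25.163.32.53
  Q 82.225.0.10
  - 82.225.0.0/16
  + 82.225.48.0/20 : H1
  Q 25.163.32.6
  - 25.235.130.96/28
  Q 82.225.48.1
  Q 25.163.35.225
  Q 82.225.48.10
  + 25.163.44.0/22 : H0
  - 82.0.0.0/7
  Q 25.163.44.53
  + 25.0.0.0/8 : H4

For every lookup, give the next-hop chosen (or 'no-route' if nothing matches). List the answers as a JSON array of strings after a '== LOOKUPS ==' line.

Trace:
  add 25.163.32.0/20 -> H1 at depth 20
  add 25.235.130.105/32 -> H4 at depth 32
  lookup 25.163.32.86: bits 00011001101000110010 walk d0:-→d1:-→d2:-→d3:-→d4:-→d5:-→d6:-→d7:-→d8:-→d9:-→d10:-→d11:-→d12:-→d13:-→d14:-→d15:-→d16:-→d17:-→d18:-→d19:-→d20:H1 -> H1
  add 82.225.48.0/20 -> H1 at depth 20
  add 82.0.0.0/7 -> H3 at depth 7
  add 0.0.0.0/0 -> H3 at depth 0
  add 0.0.0.0/0 -> H0 at depth 0
  lookup 82.225.52.10: bits 01010010111000010011 walk d0:H0→d1:-→d2:-→d3:-→d4:-→d5:-→d6:-→d7:H3→d8:-→d9:-→d10:-→d11:-→d12:-→d13:-→d14:-→d15:-→d16:-→d17:-→d18:-→d19:-→d20:H1 -> H1
  add 25.235.130.96/28 -> H4 at depth 28
  lookup 82.225.48.197: bits 01010010111000010011 walk d0:H0→d1:-→d2:-→d3:-→d4:-→d5:-→d6:-→d7:H3→d8:-→d9:-→d10:-→d11:-→d12:-→d13:-→d14:-→d15:-→d16:-→d17:-→d18:-→d19:-→d20:H1 -> H1
  del 25.235.130.105/32 (clear depth 32)
  add 82.225.0.0/16 -> H0 at depth 16
  lookup 25.163.32.53: bits 00011001101000110010 walk d0:H0→d1:-→d2:-→d3:-→d4:-→d5:-→d6:-→d7:-→d8:-→d9:-→d10:-→d11:-→d12:-→d13:-→d14:-→d15:-→d16:-→d17:-→d18:-→d19:-→d20:H1 -> H1
  lookup 82.225.0.10: bits 010100101110000100 walk d0:H0→d1:-→d2:-→d3:-→d4:-→d5:-→d6:-→d7:H3→d8:-→d9:-→d10:-→d11:-→d12:-→d13:-→d14:-→d15:-→d16:H0→d17:-→d18:- -> H0
  del 82.225.0.0/16 (clear depth 16)
  add 82.225.48.0/20 -> H1 at depth 20
  lookup 25.163.32.6: bits 00011001101000110010 walk d0:H0→d1:-→d2:-→d3:-→d4:-→d5:-→d6:-→d7:-→d8:-→d9:-→d10:-→d11:-→d12:-→d13:-→d14:-→d15:-→d16:-→d17:-→d18:-→d19:-→d20:H1 -> H1
  del 25.235.130.96/28 (clear depth 28)
  lookup 82.225.48.1: bits 01010010111000010011 walk d0:H0→d1:-→d2:-→d3:-→d4:-→d5:-→d6:-→d7:H3→d8:-→d9:-→d10:-→d11:-→d12:-→d13:-→d14:-→d15:-→d16:-→d17:-→d18:-→d19:-→d20:H1 -> H1
  lookup 25.163.35.225: bits 00011001101000110010 walk d0:H0→d1:-→d2:-→d3:-→d4:-→d5:-→d6:-→d7:-→d8:-→d9:-→d10:-→d11:-→d12:-→d13:-→d14:-→d15:-→d16:-→d17:-→d18:-→d19:-→d20:H1 -> H1
  lookup 82.225.48.10: bits 01010010111000010011 walk d0:H0→d1:-→d2:-→d3:-→d4:-→d5:-→d6:-→d7:H3→d8:-→d9:-→d10:-→d11:-→d12:-→d13:-→d14:-→d15:-→d16:-→d17:-→d18:-→d19:-→d20:H1 -> H1
  add 25.163.44.0/22 -> H0 at depth 22
  del 82.0.0.0/7 (clear depth 7)
  lookup 25.163.44.53: bits 0001100110100011001011 walk d0:H0→d1:-→d2:-→d3:-→d4:-→d5:-→d6:-→d7:-→d8:-→d9:-→d10:-→d11:-→d12:-→d13:-→d14:-→d15:-→d16:-→d17:-→d18:-→d19:-→d20:H1→d21:-→d22:H0 -> H0
  add 25.0.0.0/8 -> H4 at depth 8

== LOOKUPS ==
["H1","H1","H1","H1","H0","H1","H1","H1","H1","H0"]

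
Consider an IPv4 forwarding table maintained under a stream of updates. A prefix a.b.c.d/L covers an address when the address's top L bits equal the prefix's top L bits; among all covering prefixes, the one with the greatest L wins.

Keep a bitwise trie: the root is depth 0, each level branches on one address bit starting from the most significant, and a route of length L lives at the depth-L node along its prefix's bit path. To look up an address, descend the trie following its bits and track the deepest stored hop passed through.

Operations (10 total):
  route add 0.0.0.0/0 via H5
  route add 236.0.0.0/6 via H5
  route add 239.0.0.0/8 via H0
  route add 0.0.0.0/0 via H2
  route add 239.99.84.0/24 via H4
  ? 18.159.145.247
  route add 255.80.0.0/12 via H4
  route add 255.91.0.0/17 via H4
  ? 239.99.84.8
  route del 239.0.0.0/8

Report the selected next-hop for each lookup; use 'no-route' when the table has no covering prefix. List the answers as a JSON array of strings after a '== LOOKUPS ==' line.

Trace:
  + 0.0.0.0/0 (H5) depth=0
  + 236.0.0.0/6 (H5) depth=6
  + 239.0.0.0/8 (H0) depth=8
  + 0.0.0.0/0 (H2) depth=0
  + 239.99.84.0/24 (H4) depth=24
  lookup 18.159.145.247: bits ε walk d0:H2 -> H2
  + 255.80.0.0/12 (H4) depth=12
  + 255.91.0.0/17 (H4) depth=17
  lookup 239.99.84.8: bits 111011110110001101010100 walk d0:H2→d1:-→d2:-→d3:-→d4:-→d5:-→d6:H5→d7:-→d8:H0→d9:-→d10:-→d11:-→d12:-→d13:-→d14:-→d15:-→d16:-→d17:-→d18:-→d19:-→d20:-→d21:-→d22:-→d23:-→d24:H4 -> H4
  del 239.0.0.0/8 (clear depth 8)

== LOOKUPS ==
["H2","H4"]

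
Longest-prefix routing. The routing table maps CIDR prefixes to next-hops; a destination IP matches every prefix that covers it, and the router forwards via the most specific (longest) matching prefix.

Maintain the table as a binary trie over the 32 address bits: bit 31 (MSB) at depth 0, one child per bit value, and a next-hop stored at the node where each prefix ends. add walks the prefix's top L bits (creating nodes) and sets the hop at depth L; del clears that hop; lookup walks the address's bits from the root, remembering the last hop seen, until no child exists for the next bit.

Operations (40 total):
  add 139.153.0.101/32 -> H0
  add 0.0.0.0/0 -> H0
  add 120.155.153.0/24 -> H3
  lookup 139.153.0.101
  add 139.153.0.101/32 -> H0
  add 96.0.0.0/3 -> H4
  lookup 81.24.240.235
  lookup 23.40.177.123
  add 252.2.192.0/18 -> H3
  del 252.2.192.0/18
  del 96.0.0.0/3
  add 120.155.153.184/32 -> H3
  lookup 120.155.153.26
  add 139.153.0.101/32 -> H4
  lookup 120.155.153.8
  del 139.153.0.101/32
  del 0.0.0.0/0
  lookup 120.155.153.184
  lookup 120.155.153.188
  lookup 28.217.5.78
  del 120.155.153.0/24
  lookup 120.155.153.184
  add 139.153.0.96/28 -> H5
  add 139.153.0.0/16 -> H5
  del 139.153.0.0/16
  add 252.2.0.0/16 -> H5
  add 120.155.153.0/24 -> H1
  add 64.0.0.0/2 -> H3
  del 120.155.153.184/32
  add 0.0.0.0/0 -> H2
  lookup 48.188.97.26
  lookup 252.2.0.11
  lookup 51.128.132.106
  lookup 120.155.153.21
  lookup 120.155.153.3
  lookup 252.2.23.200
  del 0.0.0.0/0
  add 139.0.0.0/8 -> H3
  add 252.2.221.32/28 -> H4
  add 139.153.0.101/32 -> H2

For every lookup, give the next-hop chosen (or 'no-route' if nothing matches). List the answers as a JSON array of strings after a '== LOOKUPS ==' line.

Trace:
  add 139.153.0.101/32 -> H0 at depth 32
  add 0.0.0.0/0 -> H0 at depth 0
  add 120.155.153.0/24 -> H3 at depth 24
  lookup 139.153.0.101: bits 10001011100110010000000001100101 walk d0:H0→d1:-→d2:-→d3:-→d4:-→d5:-→d6:-→d7:-→d8:-→d9:-→d10:-→d11:-→d12:-→d13:-→d14:-→d15:-→d16:-→d17:-→d18:-→d19:-→d20:-→d21:-→d22:-→d23:-→d24:-→d25:-→d26:-→d27:-→d28:-→d29:-→d30:-→d31:-→d32:H0 -> H0
  add 139.153.0.101/32 -> H0 at depth 32
  add 96.0.0.0/3 -> H4 at depth 3
  lookup 81.24.240.235: bits 01 walk d0:H0→d1:-→d2:- -> H0
  lookup 23.40.177.123: bits 0 walk d0:H0→d1:- -> H0
  add 252.2.192.0/18 -> H3 at depth 18
  del 252.2.192.0/18 (clear depth 18)
  del 96.0.0.0/3 (clear depth 3)
  add 120.155.153.184/32 -> H3 at depth 32
  lookup 120.155.153.26: bits 011110001001101110011001 walk d0:H0→d1:-→d2:-→d3:-→d4:-→d5:-→d6:-→d7:-→d8:-→d9:-→d10:-→d11:-→d12:-→d13:-→d14:-→d15:-→d16:-→d17:-→d18:-→d19:-→d20:-→d21:-→d22:-→d23:-→d24:H3 -> H3
  add 139.153.0.101/32 -> H4 at depth 32
  lookup 120.155.153.8: bits 011110001001101110011001 walk d0:H0→d1:-→d2:-→d3:-→d4:-→d5:-→d6:-→d7:-→d8:-→d9:-→d10:-→d11:-→d12:-→d13:-→d14:-→d15:-→d16:-→d17:-→d18:-→d19:-→d20:-→d21:-→d22:-→d23:-→d24:H3 -> H3
  del 139.153.0.101/32 (clear depth 32)
  del 0.0.0.0/0 (clear depth 0)
  lookup 120.155.153.184: bits 01111000100110111001100110111000 walk d0:-→d1:-→d2:-→d3:-→d4:-→d5:-→d6:-→d7:-→d8:-→d9:-→d10:-→d11:-→d12:-→d13:-→d14:-→d15:-→d16:-→d17:-→d18:-→d19:-→d20:-→d21:-→d22:-→d23:-→d24:H3→d25:-→d26:-→d27:-→d28:-→d29:-→d30:-→d31:-→d32:H3 -> H3
  lookup 120.155.153.188: bits 01111000100110111001100110111 walk d0:-→d1:-→d2:-→d3:-→d4:-→d5:-→d6:-→d7:-→d8:-→d9:-→d10:-→d11:-→d12:-→d13:-→d14:-→d15:-→d16:-→d17:-→d18:-→d19:-→d20:-→d21:-→d22:-→d23:-→d24:H3→d25:-→d26:-→d27:-→d28:-→d29:- -> H3
  lookup 28.217.5.78: bits 0 walk d0:-→d1:- -> no-route
  del 120.155.153.0/24 (clear depth 24)
  lookup 120.155.153.184: bits 01111000100110111001100110111000 walk d0:-→d1:-→d2:-→d3:-→d4:-→d5:-→d6:-→d7:-→d8:-→d9:-→d10:-→d11:-→d12:-→d13:-→d14:-→d15:-→d16:-→d17:-→d18:-→d19:-→d20:-→d21:-→d22:-→d23:-→d24:-→d25:-→d26:-→d27:-→d28:-→d29:-→d30:-→d31:-→d32:H3 -> H3
  add 139.153.0.96/28 -> H5 at depth 28
  add 139.153.0.0/16 -> H5 at depth 16
  del 139.153.0.0/16 (clear depth 16)
  add 252.2.0.0/16 -> H5 at depth 16
  add 120.155.153.0/24 -> H1 at depth 24
  add 64.0.0.0/2 -> H3 at depth 2
  del 120.155.153.184/32 (clear depth 32)
  add 0.0.0.0/0 -> H2 at depth 0
  lookup 48.188.97.26: bits 0 walk d0:H2→d1:- -> H2
  lookup 252.2.0.11: bits 1111110000000010 walk d0:H2→d1:-→d2:-→d3:-→d4:-→d5:-→d6:-→d7:-→d8:-→d9:-→d10:-→d11:-→d12:-→d13:-→d14:-→d15:-→d16:H5 -> H5
  lookup 51.128.132.106: bits 0 walk d0:H2→d1:- -> H2
  lookup 120.155.153.21: bits 011110001001101110011001 walk d0:H2→d1:-→d2:H3→d3:-→d4:-→d5:-→d6:-→d7:-→d8:-→d9:-→d10:-→d11:-→d12:-→d13:-→d14:-→d15:-→d16:-→d17:-→d18:-→d19:-→d20:-→d21:-→d22:-→d23:-→d24:H1 -> H1
  lookup 120.155.153.3: bits 011110001001101110011001 walk d0:H2→d1:-→d2:H3→d3:-→d4:-→d5:-→d6:-→d7:-→d8:-→d9:-→d10:-→d11:-→d12:-→d13:-→d14:-→d15:-→d16:-→d17:-→d18:-→d19:-→d20:-→d21:-→d22:-→d23:-→d24:H1 -> H1
  lookup 252.2.23.200: bits 1111110000000010 walk d0:H2→d1:-→d2:-→d3:-→d4:-→d5:-→d6:-→d7:-→d8:-→d9:-→d10:-→d11:-→d12:-→d13:-→d14:-→d15:-→d16:H5 -> H5
  del 0.0.0.0/0 (clear depth 0)
  add 139.0.0.0/8 -> H3 at depth 8
  add 252.2.221.32/28 -> H4 at depth 28
  add 139.153.0.101/32 -> H2 at depth 32

== LOOKUPS ==
["H0","H0","H0","H3","H3","H3","H3","no-route","H3","H2","H5","H2","H1","H1","H5"]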